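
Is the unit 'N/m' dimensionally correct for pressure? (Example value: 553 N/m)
No

pressure has SI base units: kg / (m * s^2)
N/m does NOT reduce to kg / (m * s^2); a valid unit for pressure would be e.g. Pa.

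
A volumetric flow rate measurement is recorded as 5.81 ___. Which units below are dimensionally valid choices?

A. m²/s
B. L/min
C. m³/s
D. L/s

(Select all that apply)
B, C, D

volumetric flow rate has SI base units: m^3 / s

Checking each option against m^3 / s:
  A. m²/s: ✗ does not match
  B. L/min: ✓ matches
  C. m³/s: ✓ matches
  D. L/s: ✓ matches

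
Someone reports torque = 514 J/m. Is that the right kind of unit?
No

torque has SI base units: kg * m^2 / s^2
J/m does NOT reduce to kg * m^2 / s^2; a valid unit for torque would be e.g. N·m.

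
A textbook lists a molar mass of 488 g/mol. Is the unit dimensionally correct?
Yes

molar mass has SI base units: kg / mol
g/mol reduces to the same SI base units, so it is a valid unit for molar mass.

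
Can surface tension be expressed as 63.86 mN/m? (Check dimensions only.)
Yes

surface tension has SI base units: kg / s^2
mN/m reduces to the same SI base units, so it is a valid unit for surface tension.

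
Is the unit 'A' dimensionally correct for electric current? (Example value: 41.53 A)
Yes

electric current has SI base units: A
A reduces to the same SI base units, so it is a valid unit for electric current.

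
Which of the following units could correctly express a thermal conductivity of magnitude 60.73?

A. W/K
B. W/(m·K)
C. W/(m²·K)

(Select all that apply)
B

thermal conductivity has SI base units: kg * m / (s^3 * K)

Checking each option against kg * m / (s^3 * K):
  A. W/K: ✗ does not match
  B. W/(m·K): ✓ matches
  C. W/(m²·K): ✗ does not match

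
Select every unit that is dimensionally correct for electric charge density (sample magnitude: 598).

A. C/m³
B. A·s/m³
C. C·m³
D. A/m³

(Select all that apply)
A, B

electric charge density has SI base units: A * s / m^3

Checking each option against A * s / m^3:
  A. C/m³: ✓ matches
  B. A·s/m³: ✓ matches
  C. C·m³: ✗ does not match
  D. A/m³: ✗ does not match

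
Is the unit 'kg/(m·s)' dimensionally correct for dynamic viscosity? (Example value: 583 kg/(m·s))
Yes

dynamic viscosity has SI base units: kg / (m * s)
kg/(m·s) reduces to the same SI base units, so it is a valid unit for dynamic viscosity.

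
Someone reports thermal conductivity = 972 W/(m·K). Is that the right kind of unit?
Yes

thermal conductivity has SI base units: kg * m / (s^3 * K)
W/(m·K) reduces to the same SI base units, so it is a valid unit for thermal conductivity.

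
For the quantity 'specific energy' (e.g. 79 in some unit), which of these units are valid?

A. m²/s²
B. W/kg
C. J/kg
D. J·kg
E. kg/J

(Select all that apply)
A, C

specific energy has SI base units: m^2 / s^2

Checking each option against m^2 / s^2:
  A. m²/s²: ✓ matches
  B. W/kg: ✗ does not match
  C. J/kg: ✓ matches
  D. J·kg: ✗ does not match
  E. kg/J: ✗ does not match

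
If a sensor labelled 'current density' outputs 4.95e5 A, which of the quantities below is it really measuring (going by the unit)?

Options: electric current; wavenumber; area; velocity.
electric current

current density should have units dimensionally equivalent to A / m^2 (e.g. A/m²).
The given unit 'A' reduces to A. Of the listed options, that is the dimensionality of electric current.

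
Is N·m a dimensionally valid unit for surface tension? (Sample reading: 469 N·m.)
No

surface tension has SI base units: kg / s^2
N·m does NOT reduce to kg / s^2; a valid unit for surface tension would be e.g. N/m.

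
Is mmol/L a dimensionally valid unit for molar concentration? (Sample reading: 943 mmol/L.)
Yes

molar concentration has SI base units: mol / m^3
mmol/L reduces to the same SI base units, so it is a valid unit for molar concentration.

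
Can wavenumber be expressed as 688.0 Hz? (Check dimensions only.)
No

wavenumber has SI base units: 1 / m
Hz does NOT reduce to 1 / m; a valid unit for wavenumber would be e.g. 1/m.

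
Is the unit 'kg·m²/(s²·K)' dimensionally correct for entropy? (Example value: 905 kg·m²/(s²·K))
Yes

entropy has SI base units: kg * m^2 / (s^2 * K)
kg·m²/(s²·K) reduces to the same SI base units, so it is a valid unit for entropy.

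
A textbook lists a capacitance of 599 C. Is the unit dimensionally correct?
No

capacitance has SI base units: A^2 * s^4 / (kg * m^2)
C does NOT reduce to A^2 * s^4 / (kg * m^2); a valid unit for capacitance would be e.g. F.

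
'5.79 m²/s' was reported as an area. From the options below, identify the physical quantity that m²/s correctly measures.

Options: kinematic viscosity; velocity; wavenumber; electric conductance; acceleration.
kinematic viscosity

area should have units dimensionally equivalent to m^2 (e.g. m²).
The given unit 'm²/s' reduces to m^2 / s. Of the listed options, that is the dimensionality of kinematic viscosity.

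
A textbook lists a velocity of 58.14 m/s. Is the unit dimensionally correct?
Yes

velocity has SI base units: m / s
m/s reduces to the same SI base units, so it is a valid unit for velocity.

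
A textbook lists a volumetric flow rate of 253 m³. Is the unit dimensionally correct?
No

volumetric flow rate has SI base units: m^3 / s
m³ does NOT reduce to m^3 / s; a valid unit for volumetric flow rate would be e.g. m³/s.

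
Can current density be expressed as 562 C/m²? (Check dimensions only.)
No

current density has SI base units: A / m^2
C/m² does NOT reduce to A / m^2; a valid unit for current density would be e.g. A/m².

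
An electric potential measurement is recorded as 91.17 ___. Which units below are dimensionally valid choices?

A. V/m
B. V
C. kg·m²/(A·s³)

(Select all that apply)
B, C

electric potential has SI base units: kg * m^2 / (A * s^3)

Checking each option against kg * m^2 / (A * s^3):
  A. V/m: ✗ does not match
  B. V: ✓ matches
  C. kg·m²/(A·s³): ✓ matches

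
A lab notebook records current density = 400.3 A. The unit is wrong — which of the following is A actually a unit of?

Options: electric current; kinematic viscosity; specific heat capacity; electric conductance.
electric current

current density should have units dimensionally equivalent to A / m^2 (e.g. A/m²).
The given unit 'A' reduces to A. Of the listed options, that is the dimensionality of electric current.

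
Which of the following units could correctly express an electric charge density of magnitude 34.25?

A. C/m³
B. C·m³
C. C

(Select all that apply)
A

electric charge density has SI base units: A * s / m^3

Checking each option against A * s / m^3:
  A. C/m³: ✓ matches
  B. C·m³: ✗ does not match
  C. C: ✗ does not match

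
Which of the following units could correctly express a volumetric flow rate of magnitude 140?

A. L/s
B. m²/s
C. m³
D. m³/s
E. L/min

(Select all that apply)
A, D, E

volumetric flow rate has SI base units: m^3 / s

Checking each option against m^3 / s:
  A. L/s: ✓ matches
  B. m²/s: ✗ does not match
  C. m³: ✗ does not match
  D. m³/s: ✓ matches
  E. L/min: ✓ matches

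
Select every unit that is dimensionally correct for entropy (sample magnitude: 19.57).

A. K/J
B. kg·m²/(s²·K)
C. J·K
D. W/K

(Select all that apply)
B

entropy has SI base units: kg * m^2 / (s^2 * K)

Checking each option against kg * m^2 / (s^2 * K):
  A. K/J: ✗ does not match
  B. kg·m²/(s²·K): ✓ matches
  C. J·K: ✗ does not match
  D. W/K: ✗ does not match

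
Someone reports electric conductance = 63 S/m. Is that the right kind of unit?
No

electric conductance has SI base units: A^2 * s^3 / (kg * m^2)
S/m does NOT reduce to A^2 * s^3 / (kg * m^2); a valid unit for electric conductance would be e.g. S.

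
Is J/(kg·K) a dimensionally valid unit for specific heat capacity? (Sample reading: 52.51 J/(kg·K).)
Yes

specific heat capacity has SI base units: m^2 / (s^2 * K)
J/(kg·K) reduces to the same SI base units, so it is a valid unit for specific heat capacity.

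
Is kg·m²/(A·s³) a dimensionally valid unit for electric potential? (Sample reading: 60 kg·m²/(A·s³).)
Yes

electric potential has SI base units: kg * m^2 / (A * s^3)
kg·m²/(A·s³) reduces to the same SI base units, so it is a valid unit for electric potential.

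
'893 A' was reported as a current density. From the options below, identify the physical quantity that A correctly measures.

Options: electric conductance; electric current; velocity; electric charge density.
electric current

current density should have units dimensionally equivalent to A / m^2 (e.g. A/m²).
The given unit 'A' reduces to A. Of the listed options, that is the dimensionality of electric current.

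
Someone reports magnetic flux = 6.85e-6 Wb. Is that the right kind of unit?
Yes

magnetic flux has SI base units: kg * m^2 / (A * s^2)
Wb reduces to the same SI base units, so it is a valid unit for magnetic flux.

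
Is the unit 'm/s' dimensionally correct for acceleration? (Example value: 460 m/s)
No

acceleration has SI base units: m / s^2
m/s does NOT reduce to m / s^2; a valid unit for acceleration would be e.g. m/s².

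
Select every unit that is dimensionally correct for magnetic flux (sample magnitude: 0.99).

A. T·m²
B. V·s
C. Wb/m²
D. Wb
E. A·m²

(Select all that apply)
A, B, D

magnetic flux has SI base units: kg * m^2 / (A * s^2)

Checking each option against kg * m^2 / (A * s^2):
  A. T·m²: ✓ matches
  B. V·s: ✓ matches
  C. Wb/m²: ✗ does not match
  D. Wb: ✓ matches
  E. A·m²: ✗ does not match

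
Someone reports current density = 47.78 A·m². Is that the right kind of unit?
No

current density has SI base units: A / m^2
A·m² does NOT reduce to A / m^2; a valid unit for current density would be e.g. A/m².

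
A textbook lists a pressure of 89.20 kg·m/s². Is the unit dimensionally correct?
No

pressure has SI base units: kg / (m * s^2)
kg·m/s² does NOT reduce to kg / (m * s^2); a valid unit for pressure would be e.g. Pa.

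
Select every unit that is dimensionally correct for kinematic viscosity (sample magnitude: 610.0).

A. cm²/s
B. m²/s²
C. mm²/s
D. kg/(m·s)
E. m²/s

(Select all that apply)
A, C, E

kinematic viscosity has SI base units: m^2 / s

Checking each option against m^2 / s:
  A. cm²/s: ✓ matches
  B. m²/s²: ✗ does not match
  C. mm²/s: ✓ matches
  D. kg/(m·s): ✗ does not match
  E. m²/s: ✓ matches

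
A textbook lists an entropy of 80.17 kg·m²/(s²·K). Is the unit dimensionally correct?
Yes

entropy has SI base units: kg * m^2 / (s^2 * K)
kg·m²/(s²·K) reduces to the same SI base units, so it is a valid unit for entropy.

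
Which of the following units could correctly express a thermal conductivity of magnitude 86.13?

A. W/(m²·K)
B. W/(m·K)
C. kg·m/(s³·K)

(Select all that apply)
B, C

thermal conductivity has SI base units: kg * m / (s^3 * K)

Checking each option against kg * m / (s^3 * K):
  A. W/(m²·K): ✗ does not match
  B. W/(m·K): ✓ matches
  C. kg·m/(s³·K): ✓ matches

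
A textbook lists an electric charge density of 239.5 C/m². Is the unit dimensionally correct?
No

electric charge density has SI base units: A * s / m^3
C/m² does NOT reduce to A * s / m^3; a valid unit for electric charge density would be e.g. C/m³.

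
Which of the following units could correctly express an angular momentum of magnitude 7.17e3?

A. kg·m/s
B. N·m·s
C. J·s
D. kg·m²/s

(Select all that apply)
B, C, D

angular momentum has SI base units: kg * m^2 / s

Checking each option against kg * m^2 / s:
  A. kg·m/s: ✗ does not match
  B. N·m·s: ✓ matches
  C. J·s: ✓ matches
  D. kg·m²/s: ✓ matches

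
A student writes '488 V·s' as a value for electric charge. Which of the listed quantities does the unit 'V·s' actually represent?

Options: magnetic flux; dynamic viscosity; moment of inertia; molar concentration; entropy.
magnetic flux

electric charge should have units dimensionally equivalent to A * s (e.g. C).
The given unit 'V·s' reduces to kg * m^2 / (A * s^2). Of the listed options, that is the dimensionality of magnetic flux.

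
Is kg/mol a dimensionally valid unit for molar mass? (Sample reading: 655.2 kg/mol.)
Yes

molar mass has SI base units: kg / mol
kg/mol reduces to the same SI base units, so it is a valid unit for molar mass.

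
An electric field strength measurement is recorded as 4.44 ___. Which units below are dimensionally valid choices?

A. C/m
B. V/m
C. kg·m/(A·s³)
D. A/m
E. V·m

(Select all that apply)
B, C

electric field strength has SI base units: kg * m / (A * s^3)

Checking each option against kg * m / (A * s^3):
  A. C/m: ✗ does not match
  B. V/m: ✓ matches
  C. kg·m/(A·s³): ✓ matches
  D. A/m: ✗ does not match
  E. V·m: ✗ does not match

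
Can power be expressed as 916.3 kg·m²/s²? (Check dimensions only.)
No

power has SI base units: kg * m^2 / s^3
kg·m²/s² does NOT reduce to kg * m^2 / s^3; a valid unit for power would be e.g. W.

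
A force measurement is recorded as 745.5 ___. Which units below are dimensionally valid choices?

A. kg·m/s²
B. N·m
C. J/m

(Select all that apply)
A, C

force has SI base units: kg * m / s^2

Checking each option against kg * m / s^2:
  A. kg·m/s²: ✓ matches
  B. N·m: ✗ does not match
  C. J/m: ✓ matches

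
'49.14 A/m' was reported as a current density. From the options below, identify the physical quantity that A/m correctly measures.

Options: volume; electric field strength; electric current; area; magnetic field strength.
magnetic field strength

current density should have units dimensionally equivalent to A / m^2 (e.g. A/m²).
The given unit 'A/m' reduces to A / m. Of the listed options, that is the dimensionality of magnetic field strength.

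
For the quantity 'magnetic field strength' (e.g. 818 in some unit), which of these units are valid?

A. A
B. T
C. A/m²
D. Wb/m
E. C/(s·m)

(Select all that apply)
E

magnetic field strength has SI base units: A / m

Checking each option against A / m:
  A. A: ✗ does not match
  B. T: ✗ does not match
  C. A/m²: ✗ does not match
  D. Wb/m: ✗ does not match
  E. C/(s·m): ✓ matches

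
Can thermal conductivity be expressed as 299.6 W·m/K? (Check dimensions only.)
No

thermal conductivity has SI base units: kg * m / (s^3 * K)
W·m/K does NOT reduce to kg * m / (s^3 * K); a valid unit for thermal conductivity would be e.g. W/(m·K).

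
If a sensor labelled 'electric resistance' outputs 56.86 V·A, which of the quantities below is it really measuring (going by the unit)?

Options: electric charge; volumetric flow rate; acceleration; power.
power

electric resistance should have units dimensionally equivalent to kg * m^2 / (A^2 * s^3) (e.g. Ω).
The given unit 'V·A' reduces to kg * m^2 / s^3. Of the listed options, that is the dimensionality of power.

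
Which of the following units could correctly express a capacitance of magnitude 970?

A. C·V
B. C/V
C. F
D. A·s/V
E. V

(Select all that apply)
B, C, D

capacitance has SI base units: A^2 * s^4 / (kg * m^2)

Checking each option against A^2 * s^4 / (kg * m^2):
  A. C·V: ✗ does not match
  B. C/V: ✓ matches
  C. F: ✓ matches
  D. A·s/V: ✓ matches
  E. V: ✗ does not match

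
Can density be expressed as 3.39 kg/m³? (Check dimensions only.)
Yes

density has SI base units: kg / m^3
kg/m³ reduces to the same SI base units, so it is a valid unit for density.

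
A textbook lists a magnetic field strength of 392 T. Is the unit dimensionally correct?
No

magnetic field strength has SI base units: A / m
T does NOT reduce to A / m; a valid unit for magnetic field strength would be e.g. A/m.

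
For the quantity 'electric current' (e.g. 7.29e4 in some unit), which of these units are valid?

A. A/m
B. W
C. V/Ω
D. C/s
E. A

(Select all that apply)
C, D, E

electric current has SI base units: A

Checking each option against A:
  A. A/m: ✗ does not match
  B. W: ✗ does not match
  C. V/Ω: ✓ matches
  D. C/s: ✓ matches
  E. A: ✓ matches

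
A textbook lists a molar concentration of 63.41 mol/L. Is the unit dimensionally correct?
Yes

molar concentration has SI base units: mol / m^3
mol/L reduces to the same SI base units, so it is a valid unit for molar concentration.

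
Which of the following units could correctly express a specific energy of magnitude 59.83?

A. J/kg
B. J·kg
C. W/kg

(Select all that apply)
A

specific energy has SI base units: m^2 / s^2

Checking each option against m^2 / s^2:
  A. J/kg: ✓ matches
  B. J·kg: ✗ does not match
  C. W/kg: ✗ does not match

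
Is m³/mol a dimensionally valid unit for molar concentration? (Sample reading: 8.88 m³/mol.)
No

molar concentration has SI base units: mol / m^3
m³/mol does NOT reduce to mol / m^3; a valid unit for molar concentration would be e.g. mol/m³.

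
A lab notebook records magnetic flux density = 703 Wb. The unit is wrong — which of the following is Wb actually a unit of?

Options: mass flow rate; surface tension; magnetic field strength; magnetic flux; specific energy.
magnetic flux

magnetic flux density should have units dimensionally equivalent to kg / (A * s^2) (e.g. T).
The given unit 'Wb' reduces to kg * m^2 / (A * s^2). Of the listed options, that is the dimensionality of magnetic flux.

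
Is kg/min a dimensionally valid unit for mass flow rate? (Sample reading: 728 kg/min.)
Yes

mass flow rate has SI base units: kg / s
kg/min reduces to the same SI base units, so it is a valid unit for mass flow rate.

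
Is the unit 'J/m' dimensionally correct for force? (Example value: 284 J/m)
Yes

force has SI base units: kg * m / s^2
J/m reduces to the same SI base units, so it is a valid unit for force.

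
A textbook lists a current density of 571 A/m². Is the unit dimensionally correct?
Yes

current density has SI base units: A / m^2
A/m² reduces to the same SI base units, so it is a valid unit for current density.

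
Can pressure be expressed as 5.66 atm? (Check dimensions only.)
Yes

pressure has SI base units: kg / (m * s^2)
atm reduces to the same SI base units, so it is a valid unit for pressure.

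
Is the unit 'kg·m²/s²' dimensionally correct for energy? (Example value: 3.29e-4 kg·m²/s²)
Yes

energy has SI base units: kg * m^2 / s^2
kg·m²/s² reduces to the same SI base units, so it is a valid unit for energy.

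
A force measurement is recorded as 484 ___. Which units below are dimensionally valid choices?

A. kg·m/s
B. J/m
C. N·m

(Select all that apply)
B

force has SI base units: kg * m / s^2

Checking each option against kg * m / s^2:
  A. kg·m/s: ✗ does not match
  B. J/m: ✓ matches
  C. N·m: ✗ does not match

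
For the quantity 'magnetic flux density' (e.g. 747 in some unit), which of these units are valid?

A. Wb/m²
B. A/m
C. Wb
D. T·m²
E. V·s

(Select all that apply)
A

magnetic flux density has SI base units: kg / (A * s^2)

Checking each option against kg / (A * s^2):
  A. Wb/m²: ✓ matches
  B. A/m: ✗ does not match
  C. Wb: ✗ does not match
  D. T·m²: ✗ does not match
  E. V·s: ✗ does not match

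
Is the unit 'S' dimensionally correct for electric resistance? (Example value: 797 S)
No

electric resistance has SI base units: kg * m^2 / (A^2 * s^3)
S does NOT reduce to kg * m^2 / (A^2 * s^3); a valid unit for electric resistance would be e.g. Ω.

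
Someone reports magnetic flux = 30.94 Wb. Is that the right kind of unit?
Yes

magnetic flux has SI base units: kg * m^2 / (A * s^2)
Wb reduces to the same SI base units, so it is a valid unit for magnetic flux.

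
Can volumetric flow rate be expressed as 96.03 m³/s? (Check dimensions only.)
Yes

volumetric flow rate has SI base units: m^3 / s
m³/s reduces to the same SI base units, so it is a valid unit for volumetric flow rate.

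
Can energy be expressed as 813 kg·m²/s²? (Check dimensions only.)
Yes

energy has SI base units: kg * m^2 / s^2
kg·m²/s² reduces to the same SI base units, so it is a valid unit for energy.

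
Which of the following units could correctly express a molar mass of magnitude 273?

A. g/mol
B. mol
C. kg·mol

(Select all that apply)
A

molar mass has SI base units: kg / mol

Checking each option against kg / mol:
  A. g/mol: ✓ matches
  B. mol: ✗ does not match
  C. kg·mol: ✗ does not match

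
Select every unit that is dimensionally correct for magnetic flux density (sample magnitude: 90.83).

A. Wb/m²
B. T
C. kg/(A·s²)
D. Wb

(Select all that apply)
A, B, C

magnetic flux density has SI base units: kg / (A * s^2)

Checking each option against kg / (A * s^2):
  A. Wb/m²: ✓ matches
  B. T: ✓ matches
  C. kg/(A·s²): ✓ matches
  D. Wb: ✗ does not match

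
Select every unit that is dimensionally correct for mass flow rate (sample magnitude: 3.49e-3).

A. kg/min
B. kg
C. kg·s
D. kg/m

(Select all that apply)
A

mass flow rate has SI base units: kg / s

Checking each option against kg / s:
  A. kg/min: ✓ matches
  B. kg: ✗ does not match
  C. kg·s: ✗ does not match
  D. kg/m: ✗ does not match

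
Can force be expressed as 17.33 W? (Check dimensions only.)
No

force has SI base units: kg * m / s^2
W does NOT reduce to kg * m / s^2; a valid unit for force would be e.g. N.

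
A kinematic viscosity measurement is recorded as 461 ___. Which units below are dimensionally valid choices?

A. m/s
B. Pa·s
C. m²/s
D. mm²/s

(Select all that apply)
C, D

kinematic viscosity has SI base units: m^2 / s

Checking each option against m^2 / s:
  A. m/s: ✗ does not match
  B. Pa·s: ✗ does not match
  C. m²/s: ✓ matches
  D. mm²/s: ✓ matches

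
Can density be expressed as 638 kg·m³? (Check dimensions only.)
No

density has SI base units: kg / m^3
kg·m³ does NOT reduce to kg / m^3; a valid unit for density would be e.g. kg/m³.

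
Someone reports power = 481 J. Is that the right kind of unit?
No

power has SI base units: kg * m^2 / s^3
J does NOT reduce to kg * m^2 / s^3; a valid unit for power would be e.g. W.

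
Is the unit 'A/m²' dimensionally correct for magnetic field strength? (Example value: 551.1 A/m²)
No

magnetic field strength has SI base units: A / m
A/m² does NOT reduce to A / m; a valid unit for magnetic field strength would be e.g. A/m.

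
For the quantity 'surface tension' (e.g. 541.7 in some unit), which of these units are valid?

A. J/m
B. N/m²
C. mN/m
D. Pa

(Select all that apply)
C

surface tension has SI base units: kg / s^2

Checking each option against kg / s^2:
  A. J/m: ✗ does not match
  B. N/m²: ✗ does not match
  C. mN/m: ✓ matches
  D. Pa: ✗ does not match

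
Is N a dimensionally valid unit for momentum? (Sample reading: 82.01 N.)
No

momentum has SI base units: kg * m / s
N does NOT reduce to kg * m / s; a valid unit for momentum would be e.g. kg·m/s.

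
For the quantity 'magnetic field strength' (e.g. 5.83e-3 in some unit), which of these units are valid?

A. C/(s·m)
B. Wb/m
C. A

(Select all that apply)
A

magnetic field strength has SI base units: A / m

Checking each option against A / m:
  A. C/(s·m): ✓ matches
  B. Wb/m: ✗ does not match
  C. A: ✗ does not match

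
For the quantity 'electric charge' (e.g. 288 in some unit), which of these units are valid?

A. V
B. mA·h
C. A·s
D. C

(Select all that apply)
B, C, D

electric charge has SI base units: A * s

Checking each option against A * s:
  A. V: ✗ does not match
  B. mA·h: ✓ matches
  C. A·s: ✓ matches
  D. C: ✓ matches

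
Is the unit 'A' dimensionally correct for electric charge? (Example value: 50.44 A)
No

electric charge has SI base units: A * s
A does NOT reduce to A * s; a valid unit for electric charge would be e.g. C.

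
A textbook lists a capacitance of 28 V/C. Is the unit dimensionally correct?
No

capacitance has SI base units: A^2 * s^4 / (kg * m^2)
V/C does NOT reduce to A^2 * s^4 / (kg * m^2); a valid unit for capacitance would be e.g. F.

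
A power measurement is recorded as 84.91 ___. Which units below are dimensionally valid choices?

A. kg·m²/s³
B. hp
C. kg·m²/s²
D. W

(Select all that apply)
A, B, D

power has SI base units: kg * m^2 / s^3

Checking each option against kg * m^2 / s^3:
  A. kg·m²/s³: ✓ matches
  B. hp: ✓ matches
  C. kg·m²/s²: ✗ does not match
  D. W: ✓ matches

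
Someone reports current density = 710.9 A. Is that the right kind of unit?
No

current density has SI base units: A / m^2
A does NOT reduce to A / m^2; a valid unit for current density would be e.g. A/m².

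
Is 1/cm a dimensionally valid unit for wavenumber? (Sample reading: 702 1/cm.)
Yes

wavenumber has SI base units: 1 / m
1/cm reduces to the same SI base units, so it is a valid unit for wavenumber.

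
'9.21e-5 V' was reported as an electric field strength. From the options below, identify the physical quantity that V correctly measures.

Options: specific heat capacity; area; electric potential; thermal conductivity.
electric potential

electric field strength should have units dimensionally equivalent to kg * m / (A * s^3) (e.g. V/m).
The given unit 'V' reduces to kg * m^2 / (A * s^3). Of the listed options, that is the dimensionality of electric potential.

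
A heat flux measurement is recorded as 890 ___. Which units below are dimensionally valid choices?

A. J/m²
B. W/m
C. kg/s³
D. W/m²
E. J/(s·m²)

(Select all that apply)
C, D, E

heat flux has SI base units: kg / s^3

Checking each option against kg / s^3:
  A. J/m²: ✗ does not match
  B. W/m: ✗ does not match
  C. kg/s³: ✓ matches
  D. W/m²: ✓ matches
  E. J/(s·m²): ✓ matches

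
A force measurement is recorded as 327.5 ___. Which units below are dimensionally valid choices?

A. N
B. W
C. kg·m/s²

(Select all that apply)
A, C

force has SI base units: kg * m / s^2

Checking each option against kg * m / s^2:
  A. N: ✓ matches
  B. W: ✗ does not match
  C. kg·m/s²: ✓ matches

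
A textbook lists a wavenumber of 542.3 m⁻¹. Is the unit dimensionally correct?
Yes

wavenumber has SI base units: 1 / m
m⁻¹ reduces to the same SI base units, so it is a valid unit for wavenumber.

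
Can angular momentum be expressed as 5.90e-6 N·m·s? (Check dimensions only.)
Yes

angular momentum has SI base units: kg * m^2 / s
N·m·s reduces to the same SI base units, so it is a valid unit for angular momentum.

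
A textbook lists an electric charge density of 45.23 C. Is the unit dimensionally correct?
No

electric charge density has SI base units: A * s / m^3
C does NOT reduce to A * s / m^3; a valid unit for electric charge density would be e.g. C/m³.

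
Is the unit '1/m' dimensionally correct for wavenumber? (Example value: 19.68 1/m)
Yes

wavenumber has SI base units: 1 / m
1/m reduces to the same SI base units, so it is a valid unit for wavenumber.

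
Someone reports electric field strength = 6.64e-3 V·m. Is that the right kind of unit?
No

electric field strength has SI base units: kg * m / (A * s^3)
V·m does NOT reduce to kg * m / (A * s^3); a valid unit for electric field strength would be e.g. V/m.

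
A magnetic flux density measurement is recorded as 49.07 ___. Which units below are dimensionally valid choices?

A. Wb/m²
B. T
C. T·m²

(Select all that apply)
A, B

magnetic flux density has SI base units: kg / (A * s^2)

Checking each option against kg / (A * s^2):
  A. Wb/m²: ✓ matches
  B. T: ✓ matches
  C. T·m²: ✗ does not match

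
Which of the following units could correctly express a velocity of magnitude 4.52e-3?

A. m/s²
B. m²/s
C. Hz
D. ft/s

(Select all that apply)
D

velocity has SI base units: m / s

Checking each option against m / s:
  A. m/s²: ✗ does not match
  B. m²/s: ✗ does not match
  C. Hz: ✗ does not match
  D. ft/s: ✓ matches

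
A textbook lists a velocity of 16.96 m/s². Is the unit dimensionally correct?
No

velocity has SI base units: m / s
m/s² does NOT reduce to m / s; a valid unit for velocity would be e.g. m/s.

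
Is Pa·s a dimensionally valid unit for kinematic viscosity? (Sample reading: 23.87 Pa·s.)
No

kinematic viscosity has SI base units: m^2 / s
Pa·s does NOT reduce to m^2 / s; a valid unit for kinematic viscosity would be e.g. m²/s.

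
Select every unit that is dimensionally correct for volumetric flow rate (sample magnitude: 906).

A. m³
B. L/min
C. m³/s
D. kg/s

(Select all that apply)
B, C

volumetric flow rate has SI base units: m^3 / s

Checking each option against m^3 / s:
  A. m³: ✗ does not match
  B. L/min: ✓ matches
  C. m³/s: ✓ matches
  D. kg/s: ✗ does not match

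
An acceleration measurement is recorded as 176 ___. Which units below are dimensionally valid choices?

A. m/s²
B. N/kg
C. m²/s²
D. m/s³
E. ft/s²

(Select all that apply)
A, B, E

acceleration has SI base units: m / s^2

Checking each option against m / s^2:
  A. m/s²: ✓ matches
  B. N/kg: ✓ matches
  C. m²/s²: ✗ does not match
  D. m/s³: ✗ does not match
  E. ft/s²: ✓ matches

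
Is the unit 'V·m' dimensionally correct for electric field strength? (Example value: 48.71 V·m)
No

electric field strength has SI base units: kg * m / (A * s^3)
V·m does NOT reduce to kg * m / (A * s^3); a valid unit for electric field strength would be e.g. V/m.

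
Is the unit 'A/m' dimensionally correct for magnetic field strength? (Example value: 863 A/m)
Yes

magnetic field strength has SI base units: A / m
A/m reduces to the same SI base units, so it is a valid unit for magnetic field strength.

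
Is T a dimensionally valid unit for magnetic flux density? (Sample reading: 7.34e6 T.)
Yes

magnetic flux density has SI base units: kg / (A * s^2)
T reduces to the same SI base units, so it is a valid unit for magnetic flux density.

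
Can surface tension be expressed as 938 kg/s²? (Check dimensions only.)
Yes

surface tension has SI base units: kg / s^2
kg/s² reduces to the same SI base units, so it is a valid unit for surface tension.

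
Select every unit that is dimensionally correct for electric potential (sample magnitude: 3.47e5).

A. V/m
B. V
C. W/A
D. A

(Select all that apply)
B, C

electric potential has SI base units: kg * m^2 / (A * s^3)

Checking each option against kg * m^2 / (A * s^3):
  A. V/m: ✗ does not match
  B. V: ✓ matches
  C. W/A: ✓ matches
  D. A: ✗ does not match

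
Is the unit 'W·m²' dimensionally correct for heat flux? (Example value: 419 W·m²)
No

heat flux has SI base units: kg / s^3
W·m² does NOT reduce to kg / s^3; a valid unit for heat flux would be e.g. W/m².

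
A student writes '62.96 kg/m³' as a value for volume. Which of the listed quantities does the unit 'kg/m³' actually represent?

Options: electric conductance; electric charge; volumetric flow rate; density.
density

volume should have units dimensionally equivalent to m^3 (e.g. m³).
The given unit 'kg/m³' reduces to kg / m^3. Of the listed options, that is the dimensionality of density.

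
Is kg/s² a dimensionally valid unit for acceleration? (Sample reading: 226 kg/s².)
No

acceleration has SI base units: m / s^2
kg/s² does NOT reduce to m / s^2; a valid unit for acceleration would be e.g. m/s².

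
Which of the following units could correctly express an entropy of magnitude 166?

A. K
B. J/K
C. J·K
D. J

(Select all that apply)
B

entropy has SI base units: kg * m^2 / (s^2 * K)

Checking each option against kg * m^2 / (s^2 * K):
  A. K: ✗ does not match
  B. J/K: ✓ matches
  C. J·K: ✗ does not match
  D. J: ✗ does not match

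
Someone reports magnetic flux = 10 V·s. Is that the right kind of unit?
Yes

magnetic flux has SI base units: kg * m^2 / (A * s^2)
V·s reduces to the same SI base units, so it is a valid unit for magnetic flux.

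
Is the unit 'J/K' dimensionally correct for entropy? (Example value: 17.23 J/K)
Yes

entropy has SI base units: kg * m^2 / (s^2 * K)
J/K reduces to the same SI base units, so it is a valid unit for entropy.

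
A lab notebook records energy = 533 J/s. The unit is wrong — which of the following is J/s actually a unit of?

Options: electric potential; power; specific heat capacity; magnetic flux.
power

energy should have units dimensionally equivalent to kg * m^2 / s^2 (e.g. J).
The given unit 'J/s' reduces to kg * m^2 / s^3. Of the listed options, that is the dimensionality of power.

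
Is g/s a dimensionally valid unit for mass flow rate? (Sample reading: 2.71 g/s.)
Yes

mass flow rate has SI base units: kg / s
g/s reduces to the same SI base units, so it is a valid unit for mass flow rate.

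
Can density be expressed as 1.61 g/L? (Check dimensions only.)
Yes

density has SI base units: kg / m^3
g/L reduces to the same SI base units, so it is a valid unit for density.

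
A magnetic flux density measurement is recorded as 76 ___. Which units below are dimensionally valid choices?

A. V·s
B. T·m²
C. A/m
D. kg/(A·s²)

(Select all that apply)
D

magnetic flux density has SI base units: kg / (A * s^2)

Checking each option against kg / (A * s^2):
  A. V·s: ✗ does not match
  B. T·m²: ✗ does not match
  C. A/m: ✗ does not match
  D. kg/(A·s²): ✓ matches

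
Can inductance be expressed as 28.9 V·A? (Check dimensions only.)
No

inductance has SI base units: kg * m^2 / (A^2 * s^2)
V·A does NOT reduce to kg * m^2 / (A^2 * s^2); a valid unit for inductance would be e.g. H.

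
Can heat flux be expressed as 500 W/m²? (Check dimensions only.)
Yes

heat flux has SI base units: kg / s^3
W/m² reduces to the same SI base units, so it is a valid unit for heat flux.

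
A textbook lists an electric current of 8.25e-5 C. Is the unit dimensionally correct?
No

electric current has SI base units: A
C does NOT reduce to A; a valid unit for electric current would be e.g. A.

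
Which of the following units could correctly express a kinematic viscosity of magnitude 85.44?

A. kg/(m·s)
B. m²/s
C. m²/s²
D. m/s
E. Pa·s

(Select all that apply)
B

kinematic viscosity has SI base units: m^2 / s

Checking each option against m^2 / s:
  A. kg/(m·s): ✗ does not match
  B. m²/s: ✓ matches
  C. m²/s²: ✗ does not match
  D. m/s: ✗ does not match
  E. Pa·s: ✗ does not match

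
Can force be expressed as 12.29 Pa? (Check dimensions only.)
No

force has SI base units: kg * m / s^2
Pa does NOT reduce to kg * m / s^2; a valid unit for force would be e.g. N.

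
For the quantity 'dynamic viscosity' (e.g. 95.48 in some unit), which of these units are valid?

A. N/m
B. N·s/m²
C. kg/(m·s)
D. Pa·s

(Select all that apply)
B, C, D

dynamic viscosity has SI base units: kg / (m * s)

Checking each option against kg / (m * s):
  A. N/m: ✗ does not match
  B. N·s/m²: ✓ matches
  C. kg/(m·s): ✓ matches
  D. Pa·s: ✓ matches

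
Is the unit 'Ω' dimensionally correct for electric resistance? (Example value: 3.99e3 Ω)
Yes

electric resistance has SI base units: kg * m^2 / (A^2 * s^3)
Ω reduces to the same SI base units, so it is a valid unit for electric resistance.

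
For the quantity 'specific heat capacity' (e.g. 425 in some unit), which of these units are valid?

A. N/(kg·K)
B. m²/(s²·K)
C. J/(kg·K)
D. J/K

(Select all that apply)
B, C

specific heat capacity has SI base units: m^2 / (s^2 * K)

Checking each option against m^2 / (s^2 * K):
  A. N/(kg·K): ✗ does not match
  B. m²/(s²·K): ✓ matches
  C. J/(kg·K): ✓ matches
  D. J/K: ✗ does not match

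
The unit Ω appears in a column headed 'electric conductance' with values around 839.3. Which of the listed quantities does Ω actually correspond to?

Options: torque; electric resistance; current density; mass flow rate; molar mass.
electric resistance

electric conductance should have units dimensionally equivalent to A^2 * s^3 / (kg * m^2) (e.g. S).
The given unit 'Ω' reduces to kg * m^2 / (A^2 * s^3). Of the listed options, that is the dimensionality of electric resistance.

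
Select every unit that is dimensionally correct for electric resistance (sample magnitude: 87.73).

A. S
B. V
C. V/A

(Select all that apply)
C

electric resistance has SI base units: kg * m^2 / (A^2 * s^3)

Checking each option against kg * m^2 / (A^2 * s^3):
  A. S: ✗ does not match
  B. V: ✗ does not match
  C. V/A: ✓ matches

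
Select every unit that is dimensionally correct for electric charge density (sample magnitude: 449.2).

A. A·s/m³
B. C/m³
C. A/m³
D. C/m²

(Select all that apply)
A, B

electric charge density has SI base units: A * s / m^3

Checking each option against A * s / m^3:
  A. A·s/m³: ✓ matches
  B. C/m³: ✓ matches
  C. A/m³: ✗ does not match
  D. C/m²: ✗ does not match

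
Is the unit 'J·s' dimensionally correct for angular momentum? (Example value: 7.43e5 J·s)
Yes

angular momentum has SI base units: kg * m^2 / s
J·s reduces to the same SI base units, so it is a valid unit for angular momentum.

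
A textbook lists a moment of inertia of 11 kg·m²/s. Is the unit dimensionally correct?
No

moment of inertia has SI base units: kg * m^2
kg·m²/s does NOT reduce to kg * m^2; a valid unit for moment of inertia would be e.g. kg·m².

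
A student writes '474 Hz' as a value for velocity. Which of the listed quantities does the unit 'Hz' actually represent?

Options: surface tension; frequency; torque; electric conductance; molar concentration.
frequency

velocity should have units dimensionally equivalent to m / s (e.g. m/s).
The given unit 'Hz' reduces to 1 / s. Of the listed options, that is the dimensionality of frequency.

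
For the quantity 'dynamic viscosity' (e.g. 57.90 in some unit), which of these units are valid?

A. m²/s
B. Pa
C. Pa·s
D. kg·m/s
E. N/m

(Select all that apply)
C

dynamic viscosity has SI base units: kg / (m * s)

Checking each option against kg / (m * s):
  A. m²/s: ✗ does not match
  B. Pa: ✗ does not match
  C. Pa·s: ✓ matches
  D. kg·m/s: ✗ does not match
  E. N/m: ✗ does not match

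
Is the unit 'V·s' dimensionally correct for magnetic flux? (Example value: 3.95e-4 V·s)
Yes

magnetic flux has SI base units: kg * m^2 / (A * s^2)
V·s reduces to the same SI base units, so it is a valid unit for magnetic flux.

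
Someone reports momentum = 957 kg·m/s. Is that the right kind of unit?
Yes

momentum has SI base units: kg * m / s
kg·m/s reduces to the same SI base units, so it is a valid unit for momentum.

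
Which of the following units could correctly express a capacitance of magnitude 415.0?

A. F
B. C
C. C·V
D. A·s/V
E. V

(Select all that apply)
A, D

capacitance has SI base units: A^2 * s^4 / (kg * m^2)

Checking each option against A^2 * s^4 / (kg * m^2):
  A. F: ✓ matches
  B. C: ✗ does not match
  C. C·V: ✗ does not match
  D. A·s/V: ✓ matches
  E. V: ✗ does not match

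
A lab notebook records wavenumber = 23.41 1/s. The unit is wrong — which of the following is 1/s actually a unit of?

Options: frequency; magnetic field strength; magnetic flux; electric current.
frequency

wavenumber should have units dimensionally equivalent to 1 / m (e.g. 1/m).
The given unit '1/s' reduces to 1 / s. Of the listed options, that is the dimensionality of frequency.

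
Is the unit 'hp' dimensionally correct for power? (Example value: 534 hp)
Yes

power has SI base units: kg * m^2 / s^3
hp reduces to the same SI base units, so it is a valid unit for power.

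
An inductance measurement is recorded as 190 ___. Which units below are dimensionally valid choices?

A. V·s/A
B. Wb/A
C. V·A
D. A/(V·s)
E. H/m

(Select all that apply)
A, B

inductance has SI base units: kg * m^2 / (A^2 * s^2)

Checking each option against kg * m^2 / (A^2 * s^2):
  A. V·s/A: ✓ matches
  B. Wb/A: ✓ matches
  C. V·A: ✗ does not match
  D. A/(V·s): ✗ does not match
  E. H/m: ✗ does not match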